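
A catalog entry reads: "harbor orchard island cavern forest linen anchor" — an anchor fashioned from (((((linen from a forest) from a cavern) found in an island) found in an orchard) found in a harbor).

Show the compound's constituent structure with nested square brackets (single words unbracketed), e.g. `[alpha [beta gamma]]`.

Whole compound: head "anchor", modifier "harbor orchard island cavern forest linen".
"harbor orchard island cavern forest linen" → head "linen" (specifically "orchard island cavern forest linen"), modifier "harbor".
"orchard island cavern forest linen" → head "linen" (specifically "island cavern forest linen"), modifier "orchard".
"island cavern forest linen" → head "linen" (specifically "cavern forest linen"), modifier "island".
"cavern forest linen" → head "linen" (specifically "forest linen"), modifier "cavern".
"forest linen" → head "linen", modifier "forest".
Putting it together: [[harbor [orchard [island [cavern [forest linen]]]]] anchor].

[[harbor [orchard [island [cavern [forest linen]]]]] anchor]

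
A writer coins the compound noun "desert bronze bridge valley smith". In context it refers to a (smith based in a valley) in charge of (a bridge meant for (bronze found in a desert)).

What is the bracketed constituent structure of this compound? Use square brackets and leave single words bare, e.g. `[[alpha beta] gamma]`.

The outermost head in the paraphrase is "smith" (specifically "valley smith"), modified by "desert bronze bridge".
Inside "desert bronze bridge": head "bridge", modifier "desert bronze".
Inside "desert bronze": head "bronze", modifier "desert".
Inside "valley smith": head "smith", modifier "valley".
Assembled: [[[desert bronze] bridge] [valley smith]].

[[[desert bronze] bridge] [valley smith]]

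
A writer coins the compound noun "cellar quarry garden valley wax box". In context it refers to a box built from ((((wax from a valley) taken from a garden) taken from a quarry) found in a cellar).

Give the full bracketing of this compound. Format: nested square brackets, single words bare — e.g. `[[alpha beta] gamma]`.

The outermost head in the paraphrase is "box", modified by "cellar quarry garden valley wax".
Within "cellar quarry garden valley wax", the head is "wax" (specifically "quarry garden valley wax") and the modifier is "cellar".
Within "quarry garden valley wax", the head is "wax" (specifically "garden valley wax") and the modifier is "quarry".
Within "garden valley wax", the head is "wax" (specifically "valley wax") and the modifier is "garden".
Within "valley wax", the head is "wax" and the modifier is "valley".
So the structure is [[cellar [quarry [garden [valley wax]]]] box].

[[cellar [quarry [garden [valley wax]]]] box]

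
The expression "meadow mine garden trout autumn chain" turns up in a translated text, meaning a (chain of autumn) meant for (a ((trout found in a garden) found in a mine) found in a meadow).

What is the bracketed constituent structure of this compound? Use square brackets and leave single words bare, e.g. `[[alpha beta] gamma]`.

[[meadow [mine [garden trout]]] [autumn chain]]

Whole compound: head "chain" (specifically "autumn chain"), modifier "meadow mine garden trout".
"meadow mine garden trout" → head "trout" (specifically "mine garden trout"), modifier "meadow".
"mine garden trout" → head "trout" (specifically "garden trout"), modifier "mine".
"garden trout" → head "trout", modifier "garden".
"autumn chain" → head "chain", modifier "autumn".
Assembled: [[meadow [mine [garden trout]]] [autumn chain]].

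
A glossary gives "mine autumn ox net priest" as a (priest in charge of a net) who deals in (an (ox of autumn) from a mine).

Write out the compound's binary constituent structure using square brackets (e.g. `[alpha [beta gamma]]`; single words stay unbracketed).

At the top level: head "priest" (specifically "net priest"); modifier "mine autumn ox".
Within "mine autumn ox", the head is "ox" (specifically "autumn ox") and the modifier is "mine".
Within "autumn ox", the head is "ox" and the modifier is "autumn".
Within "net priest", the head is "priest" and the modifier is "net".
Assembled: [[mine [autumn ox]] [net priest]].

[[mine [autumn ox]] [net priest]]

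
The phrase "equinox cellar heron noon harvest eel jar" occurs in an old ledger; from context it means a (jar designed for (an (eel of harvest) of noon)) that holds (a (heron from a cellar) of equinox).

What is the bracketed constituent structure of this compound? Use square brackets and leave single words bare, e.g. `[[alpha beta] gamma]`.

[[equinox [cellar heron]] [[noon [harvest eel]] jar]]

At the top level: head "jar" (specifically "noon harvest eel jar"); modifier "equinox cellar heron".
Within "equinox cellar heron", the head is "heron" (specifically "cellar heron") and the modifier is "equinox".
Within "cellar heron", the head is "heron" and the modifier is "cellar".
Within "noon harvest eel jar", the head is "jar" and the modifier is "noon harvest eel".
Within "noon harvest eel", the head is "eel" (specifically "harvest eel") and the modifier is "noon".
Within "harvest eel", the head is "eel" and the modifier is "harvest".
So the structure is [[equinox [cellar heron]] [[noon [harvest eel]] jar]].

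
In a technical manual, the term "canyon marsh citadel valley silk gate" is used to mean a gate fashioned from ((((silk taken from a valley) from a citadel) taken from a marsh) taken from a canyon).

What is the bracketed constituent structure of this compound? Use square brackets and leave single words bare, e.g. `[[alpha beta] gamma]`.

[[canyon [marsh [citadel [valley silk]]]] gate]

At the top level: head "gate"; modifier "canyon marsh citadel valley silk".
"canyon marsh citadel valley silk" → head "silk" (specifically "marsh citadel valley silk"), modifier "canyon".
"marsh citadel valley silk" → head "silk" (specifically "citadel valley silk"), modifier "marsh".
"citadel valley silk" → head "silk" (specifically "valley silk"), modifier "citadel".
"valley silk" → head "silk", modifier "valley".
So the structure is [[canyon [marsh [citadel [valley silk]]]] gate].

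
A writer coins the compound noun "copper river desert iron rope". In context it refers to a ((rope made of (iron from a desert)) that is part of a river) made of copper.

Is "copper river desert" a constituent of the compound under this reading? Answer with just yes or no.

no

The top-level split is [copper] [river desert iron rope]; the full structure is [copper [river [[desert iron] rope]]].
"copper river desert" straddles a constituent boundary, so it is not a single unit.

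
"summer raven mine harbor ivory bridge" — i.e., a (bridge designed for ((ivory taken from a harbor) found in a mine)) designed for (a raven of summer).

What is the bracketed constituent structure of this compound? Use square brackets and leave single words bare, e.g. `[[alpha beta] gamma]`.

[[summer raven] [[mine [harbor ivory]] bridge]]

The outermost head in the paraphrase is "bridge" (specifically "mine harbor ivory bridge"), modified by "summer raven".
Within "summer raven", the head is "raven" and the modifier is "summer".
Within "mine harbor ivory bridge", the head is "bridge" and the modifier is "mine harbor ivory".
Within "mine harbor ivory", the head is "ivory" (specifically "harbor ivory") and the modifier is "mine".
Within "harbor ivory", the head is "ivory" and the modifier is "harbor".
So the structure is [[summer raven] [[mine [harbor ivory]] bridge]].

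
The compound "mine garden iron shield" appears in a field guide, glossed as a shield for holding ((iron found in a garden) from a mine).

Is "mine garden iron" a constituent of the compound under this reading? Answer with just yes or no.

yes

The paraphrase groups the words so that "mine garden iron" is one unit: it corresponds to a single parenthesized sub-phrase.
The full structure is [[mine [garden iron]] shield], in which [mine garden iron] is a constituent.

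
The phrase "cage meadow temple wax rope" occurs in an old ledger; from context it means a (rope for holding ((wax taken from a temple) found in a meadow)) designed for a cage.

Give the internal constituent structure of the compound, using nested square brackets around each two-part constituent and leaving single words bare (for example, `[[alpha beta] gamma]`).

The outermost head in the paraphrase is "rope" (specifically "meadow temple wax rope"), modified by "cage".
Inside "meadow temple wax rope": head "rope", modifier "meadow temple wax".
Inside "meadow temple wax": head "wax" (specifically "temple wax"), modifier "meadow".
Inside "temple wax": head "wax", modifier "temple".
So the structure is [cage [[meadow [temple wax]] rope]].

[cage [[meadow [temple wax]] rope]]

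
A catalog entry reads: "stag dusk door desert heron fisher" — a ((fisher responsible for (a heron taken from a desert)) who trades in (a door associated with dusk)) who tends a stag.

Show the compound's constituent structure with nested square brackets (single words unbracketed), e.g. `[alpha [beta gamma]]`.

[stag [[dusk door] [[desert heron] fisher]]]

At the top level: head "fisher" (specifically "dusk door desert heron fisher"); modifier "stag".
Within "dusk door desert heron fisher", the head is "fisher" (specifically "desert heron fisher") and the modifier is "dusk door".
Within "dusk door", the head is "door" and the modifier is "dusk".
Within "desert heron fisher", the head is "fisher" and the modifier is "desert heron".
Within "desert heron", the head is "heron" and the modifier is "desert".
So the structure is [stag [[dusk door] [[desert heron] fisher]]].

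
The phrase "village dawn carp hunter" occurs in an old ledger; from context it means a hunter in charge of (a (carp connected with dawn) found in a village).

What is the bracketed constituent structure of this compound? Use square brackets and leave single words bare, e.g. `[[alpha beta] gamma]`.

[[village [dawn carp]] hunter]

Overall it is a kind of hunter; the modifier is "village dawn carp".
Within "village dawn carp", the head is "carp" (specifically "dawn carp") and the modifier is "village".
Within "dawn carp", the head is "carp" and the modifier is "dawn".
Assembled: [[village [dawn carp]] hunter].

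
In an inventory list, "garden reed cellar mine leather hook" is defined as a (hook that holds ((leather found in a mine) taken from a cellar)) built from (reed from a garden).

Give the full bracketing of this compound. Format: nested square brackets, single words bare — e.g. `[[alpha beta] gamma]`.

Overall it is a kind of hook (specifically "cellar mine leather hook"); the modifier is "garden reed".
Within "garden reed", the head is "reed" and the modifier is "garden".
Within "cellar mine leather hook", the head is "hook" and the modifier is "cellar mine leather".
Within "cellar mine leather", the head is "leather" (specifically "mine leather") and the modifier is "cellar".
Within "mine leather", the head is "leather" and the modifier is "mine".
Assembled: [[garden reed] [[cellar [mine leather]] hook]].

[[garden reed] [[cellar [mine leather]] hook]]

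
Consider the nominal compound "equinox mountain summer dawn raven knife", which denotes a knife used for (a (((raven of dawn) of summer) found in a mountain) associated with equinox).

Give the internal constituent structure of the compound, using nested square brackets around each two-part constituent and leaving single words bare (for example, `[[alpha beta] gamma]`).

[[equinox [mountain [summer [dawn raven]]]] knife]

Overall it is a kind of knife; the modifier is "equinox mountain summer dawn raven".
"equinox mountain summer dawn raven" → head "raven" (specifically "mountain summer dawn raven"), modifier "equinox".
"mountain summer dawn raven" → head "raven" (specifically "summer dawn raven"), modifier "mountain".
"summer dawn raven" → head "raven" (specifically "dawn raven"), modifier "summer".
"dawn raven" → head "raven", modifier "dawn".
Putting it together: [[equinox [mountain [summer [dawn raven]]]] knife].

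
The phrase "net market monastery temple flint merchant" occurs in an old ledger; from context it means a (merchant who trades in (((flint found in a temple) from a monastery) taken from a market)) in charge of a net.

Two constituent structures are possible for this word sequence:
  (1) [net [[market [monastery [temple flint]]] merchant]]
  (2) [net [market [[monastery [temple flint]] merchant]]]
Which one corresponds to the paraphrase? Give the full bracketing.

[net [[market [monastery [temple flint]]] merchant]]

The paraphrase's head is the "merchant" part ("market monastery temple flint merchant"); its modifier is "net".
That top-level split, carried through the inner groups, gives [net [[market [monastery [temple flint]]] merchant]].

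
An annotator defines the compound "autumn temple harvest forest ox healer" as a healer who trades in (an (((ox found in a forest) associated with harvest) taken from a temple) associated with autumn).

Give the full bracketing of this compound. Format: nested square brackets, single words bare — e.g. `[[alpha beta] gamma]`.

[[autumn [temple [harvest [forest ox]]]] healer]

At the top level: head "healer"; modifier "autumn temple harvest forest ox".
"autumn temple harvest forest ox" → head "ox" (specifically "temple harvest forest ox"), modifier "autumn".
"temple harvest forest ox" → head "ox" (specifically "harvest forest ox"), modifier "temple".
"harvest forest ox" → head "ox" (specifically "forest ox"), modifier "harvest".
"forest ox" → head "ox", modifier "forest".
Putting it together: [[autumn [temple [harvest [forest ox]]]] healer].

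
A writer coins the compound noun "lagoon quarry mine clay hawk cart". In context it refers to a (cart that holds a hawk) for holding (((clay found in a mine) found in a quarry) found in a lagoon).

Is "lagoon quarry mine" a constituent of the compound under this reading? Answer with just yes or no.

The top-level split is [lagoon quarry mine clay] [hawk cart]; the full structure is [[lagoon [quarry [mine clay]]] [hawk cart]].
"lagoon quarry mine" straddles a constituent boundary, so it is not a single unit.

no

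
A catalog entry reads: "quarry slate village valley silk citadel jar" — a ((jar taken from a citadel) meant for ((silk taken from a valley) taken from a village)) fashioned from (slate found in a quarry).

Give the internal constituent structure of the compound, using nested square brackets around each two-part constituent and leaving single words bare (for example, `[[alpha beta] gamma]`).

Whole compound: head "jar" (specifically "village valley silk citadel jar"), modifier "quarry slate".
"quarry slate" → head "slate", modifier "quarry".
"village valley silk citadel jar" → head "jar" (specifically "citadel jar"), modifier "village valley silk".
"village valley silk" → head "silk" (specifically "valley silk"), modifier "village".
"valley silk" → head "silk", modifier "valley".
"citadel jar" → head "jar", modifier "citadel".
Assembled: [[quarry slate] [[village [valley silk]] [citadel jar]]].

[[quarry slate] [[village [valley silk]] [citadel jar]]]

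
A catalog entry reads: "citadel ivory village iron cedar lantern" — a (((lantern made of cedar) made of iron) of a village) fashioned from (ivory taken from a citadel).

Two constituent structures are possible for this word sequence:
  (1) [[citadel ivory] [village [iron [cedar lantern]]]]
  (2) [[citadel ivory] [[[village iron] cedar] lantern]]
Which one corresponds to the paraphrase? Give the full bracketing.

[[citadel ivory] [village [iron [cedar lantern]]]]

The paraphrase's head is the "lantern" part ("village iron cedar lantern"); its modifier is "citadel ivory".
That top-level split, carried through the inner groups, gives [[citadel ivory] [village [iron [cedar lantern]]]].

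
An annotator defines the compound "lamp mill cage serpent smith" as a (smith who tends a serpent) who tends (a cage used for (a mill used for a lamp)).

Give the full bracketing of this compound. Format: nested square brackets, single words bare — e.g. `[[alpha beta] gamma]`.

[[[lamp mill] cage] [serpent smith]]

Overall it is a kind of smith (specifically "serpent smith"); the modifier is "lamp mill cage".
"lamp mill cage" → head "cage", modifier "lamp mill".
"lamp mill" → head "mill", modifier "lamp".
"serpent smith" → head "smith", modifier "serpent".
Assembled: [[[lamp mill] cage] [serpent smith]].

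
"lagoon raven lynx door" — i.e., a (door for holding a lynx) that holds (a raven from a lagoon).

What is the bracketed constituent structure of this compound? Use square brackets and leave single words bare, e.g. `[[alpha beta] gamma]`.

[[lagoon raven] [lynx door]]

Overall it is a kind of door (specifically "lynx door"); the modifier is "lagoon raven".
"lagoon raven" → head "raven", modifier "lagoon".
"lynx door" → head "door", modifier "lynx".
Putting it together: [[lagoon raven] [lynx door]].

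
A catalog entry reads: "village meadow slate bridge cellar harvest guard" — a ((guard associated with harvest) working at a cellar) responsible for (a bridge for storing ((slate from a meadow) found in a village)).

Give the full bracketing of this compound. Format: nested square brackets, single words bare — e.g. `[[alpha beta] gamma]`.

At the top level: head "guard" (specifically "cellar harvest guard"); modifier "village meadow slate bridge".
Within "village meadow slate bridge", the head is "bridge" and the modifier is "village meadow slate".
Within "village meadow slate", the head is "slate" (specifically "meadow slate") and the modifier is "village".
Within "meadow slate", the head is "slate" and the modifier is "meadow".
Within "cellar harvest guard", the head is "guard" (specifically "harvest guard") and the modifier is "cellar".
Within "harvest guard", the head is "guard" and the modifier is "harvest".
Assembled: [[[village [meadow slate]] bridge] [cellar [harvest guard]]].

[[[village [meadow slate]] bridge] [cellar [harvest guard]]]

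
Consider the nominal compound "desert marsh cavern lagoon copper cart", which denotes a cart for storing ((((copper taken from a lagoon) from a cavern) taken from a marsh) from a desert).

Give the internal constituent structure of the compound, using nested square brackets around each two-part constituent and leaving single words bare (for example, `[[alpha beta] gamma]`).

Overall it is a kind of cart; the modifier is "desert marsh cavern lagoon copper".
Within "desert marsh cavern lagoon copper", the head is "copper" (specifically "marsh cavern lagoon copper") and the modifier is "desert".
Within "marsh cavern lagoon copper", the head is "copper" (specifically "cavern lagoon copper") and the modifier is "marsh".
Within "cavern lagoon copper", the head is "copper" (specifically "lagoon copper") and the modifier is "cavern".
Within "lagoon copper", the head is "copper" and the modifier is "lagoon".
Assembled: [[desert [marsh [cavern [lagoon copper]]]] cart].

[[desert [marsh [cavern [lagoon copper]]]] cart]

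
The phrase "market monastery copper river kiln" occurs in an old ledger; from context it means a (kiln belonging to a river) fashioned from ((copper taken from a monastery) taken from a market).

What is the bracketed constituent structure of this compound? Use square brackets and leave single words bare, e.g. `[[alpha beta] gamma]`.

Whole compound: head "kiln" (specifically "river kiln"), modifier "market monastery copper".
Within "market monastery copper", the head is "copper" (specifically "monastery copper") and the modifier is "market".
Within "monastery copper", the head is "copper" and the modifier is "monastery".
Within "river kiln", the head is "kiln" and the modifier is "river".
Putting it together: [[market [monastery copper]] [river kiln]].

[[market [monastery copper]] [river kiln]]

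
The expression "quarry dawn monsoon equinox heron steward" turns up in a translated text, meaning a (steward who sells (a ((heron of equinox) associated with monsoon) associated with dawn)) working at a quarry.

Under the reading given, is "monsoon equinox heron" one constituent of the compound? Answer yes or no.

The paraphrase groups the words so that "monsoon equinox heron" is one unit: it corresponds to a single parenthesized sub-phrase.
The full structure is [quarry [[dawn [monsoon [equinox heron]]] steward]], in which [monsoon equinox heron] is a constituent.

yes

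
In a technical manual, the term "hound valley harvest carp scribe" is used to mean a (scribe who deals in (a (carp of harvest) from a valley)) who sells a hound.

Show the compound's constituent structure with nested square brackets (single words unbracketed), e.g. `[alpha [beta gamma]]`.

The outermost head in the paraphrase is "scribe" (specifically "valley harvest carp scribe"), modified by "hound".
Within "valley harvest carp scribe", the head is "scribe" and the modifier is "valley harvest carp".
Within "valley harvest carp", the head is "carp" (specifically "harvest carp") and the modifier is "valley".
Within "harvest carp", the head is "carp" and the modifier is "harvest".
So the structure is [hound [[valley [harvest carp]] scribe]].

[hound [[valley [harvest carp]] scribe]]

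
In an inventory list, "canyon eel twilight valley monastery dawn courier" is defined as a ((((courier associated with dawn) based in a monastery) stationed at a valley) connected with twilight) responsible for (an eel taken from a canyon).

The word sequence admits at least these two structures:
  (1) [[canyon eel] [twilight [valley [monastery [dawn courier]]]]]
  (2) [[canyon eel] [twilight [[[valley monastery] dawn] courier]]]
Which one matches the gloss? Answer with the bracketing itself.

[[canyon eel] [twilight [valley [monastery [dawn courier]]]]]

The paraphrase's head is the "courier" part ("twilight valley monastery dawn courier"); its modifier is "canyon eel".
That top-level split, carried through the inner groups, gives [[canyon eel] [twilight [valley [monastery [dawn courier]]]]].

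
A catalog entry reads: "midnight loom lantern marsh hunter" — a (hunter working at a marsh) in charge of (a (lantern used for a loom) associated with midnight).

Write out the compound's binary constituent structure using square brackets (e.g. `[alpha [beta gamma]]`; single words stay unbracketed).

The outermost head in the paraphrase is "hunter" (specifically "marsh hunter"), modified by "midnight loom lantern".
Inside "midnight loom lantern": head "lantern" (specifically "loom lantern"), modifier "midnight".
Inside "loom lantern": head "lantern", modifier "loom".
Inside "marsh hunter": head "hunter", modifier "marsh".
Assembled: [[midnight [loom lantern]] [marsh hunter]].

[[midnight [loom lantern]] [marsh hunter]]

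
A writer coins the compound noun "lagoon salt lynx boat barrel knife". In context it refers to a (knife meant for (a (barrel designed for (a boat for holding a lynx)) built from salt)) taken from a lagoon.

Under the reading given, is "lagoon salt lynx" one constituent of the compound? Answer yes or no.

no

The top-level split is [lagoon] [salt lynx boat barrel knife]; the full structure is [lagoon [[salt [[lynx boat] barrel]] knife]].
"lagoon salt lynx" straddles a constituent boundary, so it is not a single unit.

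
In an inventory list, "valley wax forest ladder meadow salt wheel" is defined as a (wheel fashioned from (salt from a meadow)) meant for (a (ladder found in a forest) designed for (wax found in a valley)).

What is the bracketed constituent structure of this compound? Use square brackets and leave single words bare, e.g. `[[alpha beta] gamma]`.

At the top level: head "wheel" (specifically "meadow salt wheel"); modifier "valley wax forest ladder".
"valley wax forest ladder" → head "ladder" (specifically "forest ladder"), modifier "valley wax".
"valley wax" → head "wax", modifier "valley".
"forest ladder" → head "ladder", modifier "forest".
"meadow salt wheel" → head "wheel", modifier "meadow salt".
"meadow salt" → head "salt", modifier "meadow".
Putting it together: [[[valley wax] [forest ladder]] [[meadow salt] wheel]].

[[[valley wax] [forest ladder]] [[meadow salt] wheel]]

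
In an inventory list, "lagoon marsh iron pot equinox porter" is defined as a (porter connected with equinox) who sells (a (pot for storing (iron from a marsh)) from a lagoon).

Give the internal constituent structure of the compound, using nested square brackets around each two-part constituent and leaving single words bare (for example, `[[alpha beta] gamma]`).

[[lagoon [[marsh iron] pot]] [equinox porter]]

Overall it is a kind of porter (specifically "equinox porter"); the modifier is "lagoon marsh iron pot".
Within "lagoon marsh iron pot", the head is "pot" (specifically "marsh iron pot") and the modifier is "lagoon".
Within "marsh iron pot", the head is "pot" and the modifier is "marsh iron".
Within "marsh iron", the head is "iron" and the modifier is "marsh".
Within "equinox porter", the head is "porter" and the modifier is "equinox".
Putting it together: [[lagoon [[marsh iron] pot]] [equinox porter]].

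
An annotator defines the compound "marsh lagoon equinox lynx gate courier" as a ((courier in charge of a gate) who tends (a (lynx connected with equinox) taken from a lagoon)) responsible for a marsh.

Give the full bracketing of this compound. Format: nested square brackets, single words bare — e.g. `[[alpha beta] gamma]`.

Overall it is a kind of courier (specifically "lagoon equinox lynx gate courier"); the modifier is "marsh".
Within "lagoon equinox lynx gate courier", the head is "courier" (specifically "gate courier") and the modifier is "lagoon equinox lynx".
Within "lagoon equinox lynx", the head is "lynx" (specifically "equinox lynx") and the modifier is "lagoon".
Within "equinox lynx", the head is "lynx" and the modifier is "equinox".
Within "gate courier", the head is "courier" and the modifier is "gate".
Putting it together: [marsh [[lagoon [equinox lynx]] [gate courier]]].

[marsh [[lagoon [equinox lynx]] [gate courier]]]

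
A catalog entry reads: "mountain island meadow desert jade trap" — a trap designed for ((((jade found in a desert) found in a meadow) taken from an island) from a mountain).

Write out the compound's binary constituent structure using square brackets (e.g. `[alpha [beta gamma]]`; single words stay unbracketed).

[[mountain [island [meadow [desert jade]]]] trap]

Whole compound: head "trap", modifier "mountain island meadow desert jade".
Inside "mountain island meadow desert jade": head "jade" (specifically "island meadow desert jade"), modifier "mountain".
Inside "island meadow desert jade": head "jade" (specifically "meadow desert jade"), modifier "island".
Inside "meadow desert jade": head "jade" (specifically "desert jade"), modifier "meadow".
Inside "desert jade": head "jade", modifier "desert".
So the structure is [[mountain [island [meadow [desert jade]]]] trap].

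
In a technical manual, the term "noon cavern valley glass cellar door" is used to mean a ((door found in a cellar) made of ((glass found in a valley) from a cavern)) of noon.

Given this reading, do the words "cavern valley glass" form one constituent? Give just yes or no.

The paraphrase groups the words so that "cavern valley glass" is one unit: it corresponds to a single parenthesized sub-phrase.
The full structure is [noon [[cavern [valley glass]] [cellar door]]], in which [cavern valley glass] is a constituent.

yes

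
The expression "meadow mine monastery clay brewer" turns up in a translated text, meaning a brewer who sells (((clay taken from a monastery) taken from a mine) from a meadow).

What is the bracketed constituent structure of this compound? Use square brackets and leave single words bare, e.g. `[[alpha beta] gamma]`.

Whole compound: head "brewer", modifier "meadow mine monastery clay".
"meadow mine monastery clay" → head "clay" (specifically "mine monastery clay"), modifier "meadow".
"mine monastery clay" → head "clay" (specifically "monastery clay"), modifier "mine".
"monastery clay" → head "clay", modifier "monastery".
So the structure is [[meadow [mine [monastery clay]]] brewer].

[[meadow [mine [monastery clay]]] brewer]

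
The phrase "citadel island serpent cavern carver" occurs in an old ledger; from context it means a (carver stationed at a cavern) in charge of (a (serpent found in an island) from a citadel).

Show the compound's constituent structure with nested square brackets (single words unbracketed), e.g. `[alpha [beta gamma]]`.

Whole compound: head "carver" (specifically "cavern carver"), modifier "citadel island serpent".
Within "citadel island serpent", the head is "serpent" (specifically "island serpent") and the modifier is "citadel".
Within "island serpent", the head is "serpent" and the modifier is "island".
Within "cavern carver", the head is "carver" and the modifier is "cavern".
Assembled: [[citadel [island serpent]] [cavern carver]].

[[citadel [island serpent]] [cavern carver]]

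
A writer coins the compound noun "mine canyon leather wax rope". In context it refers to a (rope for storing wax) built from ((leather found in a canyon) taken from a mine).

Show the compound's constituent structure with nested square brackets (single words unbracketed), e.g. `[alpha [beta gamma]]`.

Whole compound: head "rope" (specifically "wax rope"), modifier "mine canyon leather".
Inside "mine canyon leather": head "leather" (specifically "canyon leather"), modifier "mine".
Inside "canyon leather": head "leather", modifier "canyon".
Inside "wax rope": head "rope", modifier "wax".
Putting it together: [[mine [canyon leather]] [wax rope]].

[[mine [canyon leather]] [wax rope]]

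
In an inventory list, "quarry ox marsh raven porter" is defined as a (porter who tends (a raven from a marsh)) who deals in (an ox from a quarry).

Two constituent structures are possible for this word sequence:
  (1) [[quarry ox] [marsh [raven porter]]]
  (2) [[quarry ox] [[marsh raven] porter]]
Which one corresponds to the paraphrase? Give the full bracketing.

[[quarry ox] [[marsh raven] porter]]

The paraphrase's head is the "porter" part ("marsh raven porter"); its modifier is "quarry ox".
That top-level split, carried through the inner groups, gives [[quarry ox] [[marsh raven] porter]].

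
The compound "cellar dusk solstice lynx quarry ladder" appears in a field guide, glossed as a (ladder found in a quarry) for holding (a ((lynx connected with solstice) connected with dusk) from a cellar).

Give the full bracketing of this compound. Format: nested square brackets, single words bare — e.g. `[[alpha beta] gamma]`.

[[cellar [dusk [solstice lynx]]] [quarry ladder]]

Overall it is a kind of ladder (specifically "quarry ladder"); the modifier is "cellar dusk solstice lynx".
"cellar dusk solstice lynx" → head "lynx" (specifically "dusk solstice lynx"), modifier "cellar".
"dusk solstice lynx" → head "lynx" (specifically "solstice lynx"), modifier "dusk".
"solstice lynx" → head "lynx", modifier "solstice".
"quarry ladder" → head "ladder", modifier "quarry".
So the structure is [[cellar [dusk [solstice lynx]]] [quarry ladder]].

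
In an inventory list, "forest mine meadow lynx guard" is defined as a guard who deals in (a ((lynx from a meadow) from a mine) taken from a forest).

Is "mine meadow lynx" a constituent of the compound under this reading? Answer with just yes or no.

The paraphrase groups the words so that "mine meadow lynx" is one unit: it corresponds to a single parenthesized sub-phrase.
The full structure is [[forest [mine [meadow lynx]]] guard], in which [mine meadow lynx] is a constituent.

yes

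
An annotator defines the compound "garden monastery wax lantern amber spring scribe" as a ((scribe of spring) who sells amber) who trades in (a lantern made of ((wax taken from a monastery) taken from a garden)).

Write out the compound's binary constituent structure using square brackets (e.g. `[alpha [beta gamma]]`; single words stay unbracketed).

[[[garden [monastery wax]] lantern] [amber [spring scribe]]]

At the top level: head "scribe" (specifically "amber spring scribe"); modifier "garden monastery wax lantern".
Within "garden monastery wax lantern", the head is "lantern" and the modifier is "garden monastery wax".
Within "garden monastery wax", the head is "wax" (specifically "monastery wax") and the modifier is "garden".
Within "monastery wax", the head is "wax" and the modifier is "monastery".
Within "amber spring scribe", the head is "scribe" (specifically "spring scribe") and the modifier is "amber".
Within "spring scribe", the head is "scribe" and the modifier is "spring".
Assembled: [[[garden [monastery wax]] lantern] [amber [spring scribe]]].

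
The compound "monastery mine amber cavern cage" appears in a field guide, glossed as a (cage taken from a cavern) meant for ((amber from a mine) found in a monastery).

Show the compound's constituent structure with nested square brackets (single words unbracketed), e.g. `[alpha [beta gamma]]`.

[[monastery [mine amber]] [cavern cage]]

The outermost head in the paraphrase is "cage" (specifically "cavern cage"), modified by "monastery mine amber".
Inside "monastery mine amber": head "amber" (specifically "mine amber"), modifier "monastery".
Inside "mine amber": head "amber", modifier "mine".
Inside "cavern cage": head "cage", modifier "cavern".
Assembled: [[monastery [mine amber]] [cavern cage]].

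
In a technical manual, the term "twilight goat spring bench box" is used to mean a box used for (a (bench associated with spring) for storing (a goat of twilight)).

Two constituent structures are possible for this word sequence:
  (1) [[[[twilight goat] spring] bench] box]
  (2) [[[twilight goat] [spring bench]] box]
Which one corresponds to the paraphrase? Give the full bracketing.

The paraphrase's head is the "box" part ("box"); its modifier is "twilight goat spring bench".
That top-level split, carried through the inner groups, gives [[[twilight goat] [spring bench]] box].

[[[twilight goat] [spring bench]] box]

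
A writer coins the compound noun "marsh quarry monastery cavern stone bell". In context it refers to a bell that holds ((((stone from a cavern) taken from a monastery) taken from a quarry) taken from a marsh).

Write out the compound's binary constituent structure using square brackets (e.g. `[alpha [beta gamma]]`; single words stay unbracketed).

Whole compound: head "bell", modifier "marsh quarry monastery cavern stone".
Within "marsh quarry monastery cavern stone", the head is "stone" (specifically "quarry monastery cavern stone") and the modifier is "marsh".
Within "quarry monastery cavern stone", the head is "stone" (specifically "monastery cavern stone") and the modifier is "quarry".
Within "monastery cavern stone", the head is "stone" (specifically "cavern stone") and the modifier is "monastery".
Within "cavern stone", the head is "stone" and the modifier is "cavern".
Putting it together: [[marsh [quarry [monastery [cavern stone]]]] bell].

[[marsh [quarry [monastery [cavern stone]]]] bell]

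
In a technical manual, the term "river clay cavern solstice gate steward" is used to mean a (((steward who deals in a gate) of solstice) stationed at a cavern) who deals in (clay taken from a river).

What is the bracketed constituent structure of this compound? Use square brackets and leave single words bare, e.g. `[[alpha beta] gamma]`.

Whole compound: head "steward" (specifically "cavern solstice gate steward"), modifier "river clay".
Within "river clay", the head is "clay" and the modifier is "river".
Within "cavern solstice gate steward", the head is "steward" (specifically "solstice gate steward") and the modifier is "cavern".
Within "solstice gate steward", the head is "steward" (specifically "gate steward") and the modifier is "solstice".
Within "gate steward", the head is "steward" and the modifier is "gate".
So the structure is [[river clay] [cavern [solstice [gate steward]]]].

[[river clay] [cavern [solstice [gate steward]]]]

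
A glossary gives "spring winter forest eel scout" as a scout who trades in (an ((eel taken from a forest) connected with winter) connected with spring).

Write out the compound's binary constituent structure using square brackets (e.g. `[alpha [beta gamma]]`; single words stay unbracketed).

The outermost head in the paraphrase is "scout", modified by "spring winter forest eel".
Within "spring winter forest eel", the head is "eel" (specifically "winter forest eel") and the modifier is "spring".
Within "winter forest eel", the head is "eel" (specifically "forest eel") and the modifier is "winter".
Within "forest eel", the head is "eel" and the modifier is "forest".
So the structure is [[spring [winter [forest eel]]] scout].

[[spring [winter [forest eel]]] scout]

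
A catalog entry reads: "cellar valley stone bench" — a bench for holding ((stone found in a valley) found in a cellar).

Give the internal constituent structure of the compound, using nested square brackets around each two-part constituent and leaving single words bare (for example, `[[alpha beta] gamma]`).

Whole compound: head "bench", modifier "cellar valley stone".
"cellar valley stone" → head "stone" (specifically "valley stone"), modifier "cellar".
"valley stone" → head "stone", modifier "valley".
Putting it together: [[cellar [valley stone]] bench].

[[cellar [valley stone]] bench]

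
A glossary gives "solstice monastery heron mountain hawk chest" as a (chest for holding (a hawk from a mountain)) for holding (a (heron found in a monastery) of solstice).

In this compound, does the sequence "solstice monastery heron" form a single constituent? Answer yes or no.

yes

The paraphrase groups the words so that "solstice monastery heron" is one unit: it corresponds to a single parenthesized sub-phrase.
The full structure is [[solstice [monastery heron]] [[mountain hawk] chest]], in which [solstice monastery heron] is a constituent.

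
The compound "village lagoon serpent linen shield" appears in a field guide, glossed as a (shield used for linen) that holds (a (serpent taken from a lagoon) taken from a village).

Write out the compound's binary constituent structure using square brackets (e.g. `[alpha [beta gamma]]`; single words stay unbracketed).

[[village [lagoon serpent]] [linen shield]]

At the top level: head "shield" (specifically "linen shield"); modifier "village lagoon serpent".
Inside "village lagoon serpent": head "serpent" (specifically "lagoon serpent"), modifier "village".
Inside "lagoon serpent": head "serpent", modifier "lagoon".
Inside "linen shield": head "shield", modifier "linen".
Putting it together: [[village [lagoon serpent]] [linen shield]].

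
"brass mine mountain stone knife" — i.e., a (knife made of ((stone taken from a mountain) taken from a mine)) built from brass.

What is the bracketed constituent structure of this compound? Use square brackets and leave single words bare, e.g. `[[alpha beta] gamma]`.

Overall it is a kind of knife (specifically "mine mountain stone knife"); the modifier is "brass".
"mine mountain stone knife" → head "knife", modifier "mine mountain stone".
"mine mountain stone" → head "stone" (specifically "mountain stone"), modifier "mine".
"mountain stone" → head "stone", modifier "mountain".
So the structure is [brass [[mine [mountain stone]] knife]].

[brass [[mine [mountain stone]] knife]]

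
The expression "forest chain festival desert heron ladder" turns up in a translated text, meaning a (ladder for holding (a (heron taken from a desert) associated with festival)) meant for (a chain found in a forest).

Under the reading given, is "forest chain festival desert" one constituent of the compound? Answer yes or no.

no

The top-level split is [forest chain] [festival desert heron ladder]; the full structure is [[forest chain] [[festival [desert heron]] ladder]].
"forest chain festival desert" straddles a constituent boundary, so it is not a single unit.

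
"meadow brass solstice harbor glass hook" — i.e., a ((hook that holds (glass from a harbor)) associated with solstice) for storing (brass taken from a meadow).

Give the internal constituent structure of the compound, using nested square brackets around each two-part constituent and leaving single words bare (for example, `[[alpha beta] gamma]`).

The outermost head in the paraphrase is "hook" (specifically "solstice harbor glass hook"), modified by "meadow brass".
"meadow brass" → head "brass", modifier "meadow".
"solstice harbor glass hook" → head "hook" (specifically "harbor glass hook"), modifier "solstice".
"harbor glass hook" → head "hook", modifier "harbor glass".
"harbor glass" → head "glass", modifier "harbor".
So the structure is [[meadow brass] [solstice [[harbor glass] hook]]].

[[meadow brass] [solstice [[harbor glass] hook]]]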